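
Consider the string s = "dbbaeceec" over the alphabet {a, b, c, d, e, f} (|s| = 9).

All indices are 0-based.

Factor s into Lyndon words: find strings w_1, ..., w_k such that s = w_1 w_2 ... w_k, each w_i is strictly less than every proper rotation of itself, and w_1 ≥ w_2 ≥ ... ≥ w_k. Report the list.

["d", "b", "b", "aeceec"]

emit factor 1: 'd' (i=0, period=1)
emit factor 2: 'b' (i=1, period=1)
emit factor 3: 'b' (i=2, period=1)
emit factor 4: 'aeceec' (i=3, period=6)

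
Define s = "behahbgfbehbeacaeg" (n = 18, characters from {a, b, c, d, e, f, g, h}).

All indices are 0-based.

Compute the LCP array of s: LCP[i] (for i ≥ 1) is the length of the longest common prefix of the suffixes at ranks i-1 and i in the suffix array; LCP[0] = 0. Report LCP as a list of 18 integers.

rank→(start, suffix):
  0 → (13, 'acaeg')
  1 → (15, 'aeg')
  2 → (3, 'ahbgfbehbeacaeg')
  3 → (11, 'beacaeg')
  4 → (0, 'behahbgfbehbeacaeg')
  5 → (8, 'behbeacaeg')
  6 → (5, 'bgfbehbeacaeg')
  7 → (14, 'caeg')
  8 → (12, 'eacaeg')
  9 → (16, 'eg')
  10 → (1, 'ehahbgfbehbeacaeg')
  11 → (9, 'ehbeacaeg')
  12 → (7, 'fbehbeacaeg')
  13 → (17, 'g')
  14 → (6, 'gfbehbeacaeg')
  15 → (2, 'hahbgfbehbeacaeg')
  16 → (10, 'hbeacaeg')
  17 → (4, 'hbgfbehbeacaeg')

SA = [13, 15, 3, 11, 0, 8, 5, 14, 12, 16, 1, 9, 7, 17, 6, 2, 10, 4]
rank  pair      lcp
   1  s[13:],s[15:]  1  'a'
   2  s[15:],s[3:]  1  'a'
   3  s[3:],s[11:]  0  ''
   4  s[11:],s[0:]  2  'be'
   5  s[0:],s[8:]  3  'beh'
   6  s[8:],s[5:]  1  'b'
   7  s[5:],s[14:]  0  ''
   8  s[14:],s[12:]  0  ''
   9  s[12:],s[16:]  1  'e'
  10  s[16:],s[1:]  1  'e'
  11  s[1:],s[9:]  2  'eh'
  12  s[9:],s[7:]  0  ''
  13  s[7:],s[17:]  0  ''
  14  s[17:],s[6:]  1  'g'
  15  s[6:],s[2:]  0  ''
  16  s[2:],s[10:]  1  'h'
  17  s[10:],s[4:]  2  'hb'

[0, 1, 1, 0, 2, 3, 1, 0, 0, 1, 1, 2, 0, 0, 1, 0, 1, 2]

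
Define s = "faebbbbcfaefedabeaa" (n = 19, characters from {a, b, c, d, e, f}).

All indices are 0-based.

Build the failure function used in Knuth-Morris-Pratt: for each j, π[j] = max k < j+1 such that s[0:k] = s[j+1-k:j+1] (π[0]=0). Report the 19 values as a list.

π[0] = 0
j=1 s[j]='a': π[1]=0 (border '')
j=2 s[j]='e': π[2]=0 (border '')
j=3 s[j]='b': π[3]=0 (border '')
j=4 s[j]='b': π[4]=0 (border '')
j=5 s[j]='b': π[5]=0 (border '')
j=6 s[j]='b': π[6]=0 (border '')
j=7 s[j]='c': π[7]=0 (border '')
j=8 s[j]='f': π[8]=1 (border 'f')
j=9 s[j]='a': π[9]=2 (border 'fa')
j=10 s[j]='e': π[10]=3 (border 'fae')
j=11 s[j]='f': k: 3→0; π[11]=1 (border 'f')
j=12 s[j]='e': k: 1→0; π[12]=0 (border '')
j=13 s[j]='d': π[13]=0 (border '')
j=14 s[j]='a': π[14]=0 (border '')
j=15 s[j]='b': π[15]=0 (border '')
j=16 s[j]='e': π[16]=0 (border '')
j=17 s[j]='a': π[17]=0 (border '')
j=18 s[j]='a': π[18]=0 (border '')

[0, 0, 0, 0, 0, 0, 0, 0, 1, 2, 3, 1, 0, 0, 0, 0, 0, 0, 0]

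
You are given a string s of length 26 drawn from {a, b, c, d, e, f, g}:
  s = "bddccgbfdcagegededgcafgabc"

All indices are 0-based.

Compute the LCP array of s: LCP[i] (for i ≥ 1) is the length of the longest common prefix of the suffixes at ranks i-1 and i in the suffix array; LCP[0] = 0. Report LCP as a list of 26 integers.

[0, 1, 1, 0, 1, 1, 0, 1, 2, 1, 1, 0, 2, 1, 1, 1, 0, 2, 1, 0, 1, 0, 1, 1, 1, 2]

rank→(start, suffix):
  0 → (23, 'abc')
  1 → (20, 'afgabc')
  2 → (10, 'agegededgcafgabc')
  3 → (24, 'bc')
  4 → (0, 'bddccgbfdcagegededgcafgabc')
  5 → (6, 'bfdcagegededgcafgabc')
  6 → (25, 'c')
  7 → (19, 'cafgabc')
  8 → (9, 'cagegededgcafgabc')
  9 → (3, 'ccgbfdcagegededgcafgabc')
  10 → (4, 'cgbfdcagegededgcafgabc')
  11 → (8, 'dcagegededgcafgabc')
  12 → (2, 'dccgbfdcagegededgcafgabc')
  13 → (1, 'ddccgbfdcagegededgcafgabc')
  14 → (15, 'dedgcafgabc')
  15 → (17, 'dgcafgabc')
  16 → (14, 'ededgcafgabc')
  17 → (16, 'edgcafgabc')
  18 → (12, 'egededgcafgabc')
  19 → (7, 'fdcagegededgcafgabc')
  20 → (21, 'fgabc')
  21 → (22, 'gabc')
  22 → (5, 'gbfdcagegededgcafgabc')
  23 → (18, 'gcafgabc')
  24 → (13, 'gededgcafgabc')
  25 → (11, 'gegededgcafgabc')

SA = [23, 20, 10, 24, 0, 6, 25, 19, 9, 3, 4, 8, 2, 1, 15, 17, 14, 16, 12, 7, 21, 22, 5, 18, 13, 11]
rank  pair      lcp
   1  s[23:],s[20:]  1  'a'
   2  s[20:],s[10:]  1  'a'
   3  s[10:],s[24:]  0  ''
   4  s[24:],s[0:]  1  'b'
   5  s[0:],s[6:]  1  'b'
   6  s[6:],s[25:]  0  ''
   7  s[25:],s[19:]  1  'c'
   8  s[19:],s[9:]  2  'ca'
   9  s[9:],s[3:]  1  'c'
  10  s[3:],s[4:]  1  'c'
  11  s[4:],s[8:]  0  ''
  12  s[8:],s[2:]  2  'dc'
  13  s[2:],s[1:]  1  'd'
  14  s[1:],s[15:]  1  'd'
  15  s[15:],s[17:]  1  'd'
  16  s[17:],s[14:]  0  ''
  17  s[14:],s[16:]  2  'ed'
  18  s[16:],s[12:]  1  'e'
  19  s[12:],s[7:]  0  ''
  20  s[7:],s[21:]  1  'f'
  21  s[21:],s[22:]  0  ''
  22  s[22:],s[5:]  1  'g'
  23  s[5:],s[18:]  1  'g'
  24  s[18:],s[13:]  1  'g'
  25  s[13:],s[11:]  2  'ge'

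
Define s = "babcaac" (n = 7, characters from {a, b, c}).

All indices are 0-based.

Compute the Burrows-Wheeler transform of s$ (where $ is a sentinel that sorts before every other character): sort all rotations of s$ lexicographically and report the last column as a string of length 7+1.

ccba$aab

rank  rotation  last
    0  $babcaac  c
    1  aac$babc  c
    2  abcaac$b  b
    3  ac$babca  a
    4  babcaac$  $
    5  bcaac$ba  a
    6  c$babcaa  a
    7  caac$bab  b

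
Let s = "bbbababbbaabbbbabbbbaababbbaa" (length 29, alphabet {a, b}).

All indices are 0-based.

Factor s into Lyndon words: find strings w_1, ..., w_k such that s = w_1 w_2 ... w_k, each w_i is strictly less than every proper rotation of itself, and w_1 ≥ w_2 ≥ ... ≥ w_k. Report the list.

["b", "b", "b", "ababbb", "aabbbbabbbb", "aababbb", "a", "a"]

emit factor 1: 'b' (i=0, period=1)
emit factor 2: 'b' (i=1, period=1)
emit factor 3: 'b' (i=2, period=1)
emit factor 4: 'ababbb' (i=3, period=6)
emit factor 5: 'aabbbbabbbb' (i=9, period=11)
emit factor 6: 'aababbb' (i=20, period=7)
emit factor 7: 'a' (i=27, period=1)
emit factor 8: 'a' (i=28, period=1)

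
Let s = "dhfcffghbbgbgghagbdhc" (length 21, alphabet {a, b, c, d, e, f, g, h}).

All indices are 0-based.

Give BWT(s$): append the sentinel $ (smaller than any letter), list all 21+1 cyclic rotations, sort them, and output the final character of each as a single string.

chhgbghfb$hcfabbgfggdd

rank  rotation                last
    0  $dhfcffghbbgbgghagbdhc  c
    1  agbdhc$dhfcffghbbgbggh  h
    2  bbgbgghagbdhc$dhfcffgh  h
    3  bdhc$dhfcffghbbgbgghag  g
    4  bgbgghagbdhc$dhfcffghb  b
    5  bgghagbdhc$dhfcffghbbg  g
    6  c$dhfcffghbbgbgghagbdh  h
    7  cffghbbgbgghagbdhc$dhf  f
    8  dhc$dhfcffghbbgbgghagb  b
    9  dhfcffghbbgbgghagbdhc$  $
   10  fcffghbbgbgghagbdhc$dh  h
   11  ffghbbgbgghagbdhc$dhfc  c
   12  fghbbgbgghagbdhc$dhfcf  f
   13  gbdhc$dhfcffghbbgbggha  a
   14  gbgghagbdhc$dhfcffghbb  b
   15  gghagbdhc$dhfcffghbbgb  b
   16  ghagbdhc$dhfcffghbbgbg  g
   17  ghbbgbgghagbdhc$dhfcff  f
   18  hagbdhc$dhfcffghbbgbgg  g
   19  hbbgbgghagbdhc$dhfcffg  g
   20  hc$dhfcffghbbgbgghagbd  d
   21  hfcffghbbgbgghagbdhc$d  d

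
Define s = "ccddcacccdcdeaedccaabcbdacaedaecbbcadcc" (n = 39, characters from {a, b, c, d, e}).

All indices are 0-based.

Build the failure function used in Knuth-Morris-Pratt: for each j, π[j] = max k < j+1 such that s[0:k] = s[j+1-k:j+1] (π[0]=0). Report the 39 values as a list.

π[0] = 0
j=1 s[j]='c': π[1]=1 (border 'c')
j=2 s[j]='d': k: 1→0; π[2]=0 (border '')
j=3 s[j]='d': π[3]=0 (border '')
j=4 s[j]='c': π[4]=1 (border 'c')
j=5 s[j]='a': k: 1→0; π[5]=0 (border '')
j=6 s[j]='c': π[6]=1 (border 'c')
j=7 s[j]='c': π[7]=2 (border 'cc')
j=8 s[j]='c': k: 2→1; π[8]=2 (border 'cc')
j=9 s[j]='d': π[9]=3 (border 'ccd')
j=10 s[j]='c': k: 3→0; π[10]=1 (border 'c')
j=11 s[j]='d': k: 1→0; π[11]=0 (border '')
j=12 s[j]='e': π[12]=0 (border '')
j=13 s[j]='a': π[13]=0 (border '')
j=14 s[j]='e': π[14]=0 (border '')
j=15 s[j]='d': π[15]=0 (border '')
j=16 s[j]='c': π[16]=1 (border 'c')
j=17 s[j]='c': π[17]=2 (border 'cc')
j=18 s[j]='a': k: 2→1→0; π[18]=0 (border '')
j=19 s[j]='a': π[19]=0 (border '')
j=20 s[j]='b': π[20]=0 (border '')
j=21 s[j]='c': π[21]=1 (border 'c')
j=22 s[j]='b': k: 1→0; π[22]=0 (border '')
j=23 s[j]='d': π[23]=0 (border '')
j=24 s[j]='a': π[24]=0 (border '')
j=25 s[j]='c': π[25]=1 (border 'c')
j=26 s[j]='a': k: 1→0; π[26]=0 (border '')
j=27 s[j]='e': π[27]=0 (border '')
j=28 s[j]='d': π[28]=0 (border '')
j=29 s[j]='a': π[29]=0 (border '')
j=30 s[j]='e': π[30]=0 (border '')
j=31 s[j]='c': π[31]=1 (border 'c')
j=32 s[j]='b': k: 1→0; π[32]=0 (border '')
j=33 s[j]='b': π[33]=0 (border '')
j=34 s[j]='c': π[34]=1 (border 'c')
j=35 s[j]='a': k: 1→0; π[35]=0 (border '')
j=36 s[j]='d': π[36]=0 (border '')
j=37 s[j]='c': π[37]=1 (border 'c')
j=38 s[j]='c': π[38]=2 (border 'cc')

[0, 1, 0, 0, 1, 0, 1, 2, 2, 3, 1, 0, 0, 0, 0, 0, 1, 2, 0, 0, 0, 1, 0, 0, 0, 1, 0, 0, 0, 0, 0, 1, 0, 0, 1, 0, 0, 1, 2]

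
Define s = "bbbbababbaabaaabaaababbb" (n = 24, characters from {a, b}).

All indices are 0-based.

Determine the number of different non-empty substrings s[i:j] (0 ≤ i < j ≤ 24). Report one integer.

227

sorted suffixes:
  #0 SA[0]=12  'aaabaaababbb'
  #1 SA[1]=16  'aaababbb'
  #2 SA[2]=9  'aabaaabaaababbb'
  #3 SA[3]=13  'aabaaababbb'
  #4 SA[4]=17  'aababbb'
  #5 SA[5]=10  'abaaabaaababbb'
  #6 SA[6]=14  'abaaababbb'
  #7 SA[7]=4  'ababbaabaaabaaababbb'
  #8 SA[8]=18  'ababbb'
  #9 SA[9]=6  'abbaabaaabaaababbb'
  #10 SA[10]=20  'abbb'
  #11 SA[11]=23  'b'
  #12 SA[12]=11  'baaabaaababbb'
  #13 SA[13]=15  'baaababbb'
  #14 SA[14]=8  'baabaaabaaababbb'
  #15 SA[15]=3  'bababbaabaaabaaababbb'
  #16 SA[16]=5  'babbaabaaabaaababbb'
  #17 SA[17]=19  'babbb'
  #18 SA[18]=22  'bb'
  #19 SA[19]=7  'bbaabaaabaaababbb'
  #20 SA[20]=2  'bbababbaabaaabaaababbb'
  #21 SA[21]=21  'bbb'
  #22 SA[22]=1  'bbbababbaabaaabaaababbb'
  #23 SA[23]=0  'bbbbababbaabaaabaaababbb'

SA = [12, 16, 9, 13, 17, 10, 14, 4, 18, 6, 20, 23, 11, 15, 8, 3, 5, 19, 22, 7, 2, 21, 1, 0]
rank  pair      lcp
   1  s[12:],s[16:]  5  'aaaba'
   2  s[16:],s[9:]  2  'aa'
   3  s[9:],s[13:]  8  'aabaaaba'
   4  s[13:],s[17:]  4  'aaba'
   5  s[17:],s[10:]  1  'a'
   6  s[10:],s[14:]  7  'abaaaba'
   7  s[14:],s[4:]  3  'aba'
   8  s[4:],s[18:]  5  'ababb'
   9  s[18:],s[6:]  2  'ab'
  10  s[6:],s[20:]  3  'abb'
  11  s[20:],s[23:]  0  ''
  12  s[23:],s[11:]  1  'b'
  13  s[11:],s[15:]  6  'baaaba'
  14  s[15:],s[8:]  3  'baa'
  15  s[8:],s[3:]  2  'ba'
  16  s[3:],s[5:]  3  'bab'
  17  s[5:],s[19:]  4  'babb'
  18  s[19:],s[22:]  1  'b'
  19  s[22:],s[7:]  2  'bb'
  20  s[7:],s[2:]  3  'bba'
  21  s[2:],s[21:]  2  'bb'
  22  s[21:],s[1:]  3  'bbb'
  23  s[1:],s[0:]  3  'bbb'

n(n+1)/2 = 24·25/2 = 300
Σ LCP = 0 + 5 + 2 + 8 + 4 + 1 + 7 + 3 + 5 + 2 + 3 + 0 + 1 + 6 + 3 + 2 + 3 + 4 + 1 + 2 + 3 + 2 + 3 + 3 = 73
distinct = 300 − 73 = 227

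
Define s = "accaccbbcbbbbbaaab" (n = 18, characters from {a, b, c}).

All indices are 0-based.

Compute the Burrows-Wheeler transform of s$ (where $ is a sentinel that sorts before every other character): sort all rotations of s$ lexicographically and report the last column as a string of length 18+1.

rank  rotation             last
    0  $accaccbbcbbbbbaaab  b
    1  aaab$accaccbbcbbbbb  b
    2  aab$accaccbbcbbbbba  a
    3  ab$accaccbbcbbbbbaa  a
    4  accaccbbcbbbbbaaab$  $
    5  accbbcbbbbbaaab$acc  c
    6  b$accaccbbcbbbbbaaa  a
    7  baaab$accaccbbcbbbb  b
    8  bbaaab$accaccbbcbbb  b
    9  bbbaaab$accaccbbcbb  b
   10  bbbbaaab$accaccbbcb  b
   11  bbbbbaaab$accaccbbc  c
   12  bbcbbbbbaaab$accacc  c
   13  bcbbbbbaaab$accaccb  b
   14  caccbbcbbbbbaaab$ac  c
   15  cbbbbbaaab$accaccbb  b
   16  cbbcbbbbbaaab$accac  c
   17  ccaccbbcbbbbbaaab$a  a
   18  ccbbcbbbbbaaab$acca  a

bbaa$cabbbbccbcbcaa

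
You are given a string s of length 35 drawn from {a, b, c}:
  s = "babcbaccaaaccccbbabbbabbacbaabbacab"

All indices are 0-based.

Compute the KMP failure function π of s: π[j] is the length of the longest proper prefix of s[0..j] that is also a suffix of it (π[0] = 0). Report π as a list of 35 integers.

[0, 0, 1, 0, 1, 2, 0, 0, 0, 0, 0, 0, 0, 0, 0, 1, 1, 2, 3, 1, 1, 2, 3, 1, 2, 0, 1, 2, 0, 1, 1, 2, 0, 0, 1]

π[0] = 0
j=1 s[j]='a': π[1]=0 (border '')
j=2 s[j]='b': π[2]=1 (border 'b')
j=3 s[j]='c': k: 1→0; π[3]=0 (border '')
j=4 s[j]='b': π[4]=1 (border 'b')
j=5 s[j]='a': π[5]=2 (border 'ba')
j=6 s[j]='c': k: 2→0; π[6]=0 (border '')
j=7 s[j]='c': π[7]=0 (border '')
j=8 s[j]='a': π[8]=0 (border '')
j=9 s[j]='a': π[9]=0 (border '')
j=10 s[j]='a': π[10]=0 (border '')
j=11 s[j]='c': π[11]=0 (border '')
j=12 s[j]='c': π[12]=0 (border '')
j=13 s[j]='c': π[13]=0 (border '')
j=14 s[j]='c': π[14]=0 (border '')
j=15 s[j]='b': π[15]=1 (border 'b')
j=16 s[j]='b': k: 1→0; π[16]=1 (border 'b')
j=17 s[j]='a': π[17]=2 (border 'ba')
j=18 s[j]='b': π[18]=3 (border 'bab')
j=19 s[j]='b': k: 3→1→0; π[19]=1 (border 'b')
j=20 s[j]='b': k: 1→0; π[20]=1 (border 'b')
j=21 s[j]='a': π[21]=2 (border 'ba')
j=22 s[j]='b': π[22]=3 (border 'bab')
j=23 s[j]='b': k: 3→1→0; π[23]=1 (border 'b')
j=24 s[j]='a': π[24]=2 (border 'ba')
j=25 s[j]='c': k: 2→0; π[25]=0 (border '')
j=26 s[j]='b': π[26]=1 (border 'b')
j=27 s[j]='a': π[27]=2 (border 'ba')
j=28 s[j]='a': k: 2→0; π[28]=0 (border '')
j=29 s[j]='b': π[29]=1 (border 'b')
j=30 s[j]='b': k: 1→0; π[30]=1 (border 'b')
j=31 s[j]='a': π[31]=2 (border 'ba')
j=32 s[j]='c': k: 2→0; π[32]=0 (border '')
j=33 s[j]='a': π[33]=0 (border '')
j=34 s[j]='b': π[34]=1 (border 'b')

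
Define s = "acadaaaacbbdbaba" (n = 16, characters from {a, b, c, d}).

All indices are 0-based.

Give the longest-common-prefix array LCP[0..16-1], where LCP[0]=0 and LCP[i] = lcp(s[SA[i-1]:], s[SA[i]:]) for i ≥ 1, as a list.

[0, 1, 3, 2, 1, 1, 2, 1, 0, 2, 1, 1, 0, 1, 0, 1]

sorted suffixes:
  #0 SA[0]=15  'a'
  #1 SA[1]=4  'aaaacbbdbaba'
  #2 SA[2]=5  'aaacbbdbaba'
  #3 SA[3]=6  'aacbbdbaba'
  #4 SA[4]=13  'aba'
  #5 SA[5]=0  'acadaaaacbbdbaba'
  #6 SA[6]=7  'acbbdbaba'
  #7 SA[7]=2  'adaaaacbbdbaba'
  #8 SA[8]=14  'ba'
  #9 SA[9]=12  'baba'
  #10 SA[10]=9  'bbdbaba'
  #11 SA[11]=10  'bdbaba'
  #12 SA[12]=1  'cadaaaacbbdbaba'
  #13 SA[13]=8  'cbbdbaba'
  #14 SA[14]=3  'daaaacbbdbaba'
  #15 SA[15]=11  'dbaba'

SA = [15, 4, 5, 6, 13, 0, 7, 2, 14, 12, 9, 10, 1, 8, 3, 11]
i: (SA[i-1],SA[i]) lcp shared
  1: (15,4) 1 'a'
  2: (4,5) 3 'aaa'
  3: (5,6) 2 'aa'
  4: (6,13) 1 'a'
  5: (13,0) 1 'a'
  6: (0,7) 2 'ac'
  7: (7,2) 1 'a'
  8: (2,14) 0 ''
  9: (14,12) 2 'ba'
  10: (12,9) 1 'b'
  11: (9,10) 1 'b'
  12: (10,1) 0 ''
  13: (1,8) 1 'c'
  14: (8,3) 0 ''
  15: (3,11) 1 'd'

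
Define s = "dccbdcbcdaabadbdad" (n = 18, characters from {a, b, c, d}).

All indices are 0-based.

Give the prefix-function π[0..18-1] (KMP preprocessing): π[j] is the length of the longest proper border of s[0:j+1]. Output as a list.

[0, 0, 0, 0, 1, 2, 0, 0, 1, 0, 0, 0, 0, 1, 0, 1, 0, 1]

π[0] = 0
j=1 s[j]='c': π[1]=0 (border '')
j=2 s[j]='c': π[2]=0 (border '')
j=3 s[j]='b': π[3]=0 (border '')
j=4 s[j]='d': π[4]=1 (border 'd')
j=5 s[j]='c': π[5]=2 (border 'dc')
j=6 s[j]='b': k: 2→0; π[6]=0 (border '')
j=7 s[j]='c': π[7]=0 (border '')
j=8 s[j]='d': π[8]=1 (border 'd')
j=9 s[j]='a': k: 1→0; π[9]=0 (border '')
j=10 s[j]='a': π[10]=0 (border '')
j=11 s[j]='b': π[11]=0 (border '')
j=12 s[j]='a': π[12]=0 (border '')
j=13 s[j]='d': π[13]=1 (border 'd')
j=14 s[j]='b': k: 1→0; π[14]=0 (border '')
j=15 s[j]='d': π[15]=1 (border 'd')
j=16 s[j]='a': k: 1→0; π[16]=0 (border '')
j=17 s[j]='d': π[17]=1 (border 'd')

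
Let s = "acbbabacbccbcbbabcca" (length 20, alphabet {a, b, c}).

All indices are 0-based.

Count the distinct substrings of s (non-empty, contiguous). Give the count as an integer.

173

sorted suffixes:
  #0 SA[0]=19  'a'
  #1 SA[1]=4  'abacbccbcbbabcca'
  #2 SA[2]=15  'abcca'
  #3 SA[3]=0  'acbbabacbccbcbbabcca'
  #4 SA[4]=6  'acbccbcbbabcca'
  #5 SA[5]=3  'babacbccbcbbabcca'
  #6 SA[6]=14  'babcca'
  #7 SA[7]=5  'bacbccbcbbabcca'
  #8 SA[8]=2  'bbabacbccbcbbabcca'
  #9 SA[9]=13  'bbabcca'
  #10 SA[10]=11  'bcbbabcca'
  #11 SA[11]=16  'bcca'
  #12 SA[12]=8  'bccbcbbabcca'
  #13 SA[13]=18  'ca'
  #14 SA[14]=1  'cbbabacbccbcbbabcca'
  #15 SA[15]=12  'cbbabcca'
  #16 SA[16]=10  'cbcbbabcca'
  #17 SA[17]=7  'cbccbcbbabcca'
  #18 SA[18]=17  'cca'
  #19 SA[19]=9  'ccbcbbabcca'

SA = [19, 4, 15, 0, 6, 3, 14, 5, 2, 13, 11, 16, 8, 18, 1, 12, 10, 7, 17, 9]
i: (SA[i-1],SA[i]) lcp shared
  1: (19,4) 1 'a'
  2: (4,15) 2 'ab'
  3: (15,0) 1 'a'
  4: (0,6) 3 'acb'
  5: (6,3) 0 ''
  6: (3,14) 3 'bab'
  7: (14,5) 2 'ba'
  8: (5,2) 1 'b'
  9: (2,13) 4 'bbab'
  10: (13,11) 1 'b'
  11: (11,16) 2 'bc'
  12: (16,8) 3 'bcc'
  13: (8,18) 0 ''
  14: (18,1) 1 'c'
  15: (1,12) 5 'cbbab'
  16: (12,10) 2 'cb'
  17: (10,7) 3 'cbc'
  18: (7,17) 1 'c'
  19: (17,9) 2 'cc'

n(n+1)/2 = 20·21/2 = 210
Σ LCP = 0 + 1 + 2 + 1 + 3 + 0 + 3 + 2 + 1 + 4 + 1 + 2 + 3 + 0 + 1 + 5 + 2 + 3 + 1 + 2 = 37
distinct = 210 − 37 = 173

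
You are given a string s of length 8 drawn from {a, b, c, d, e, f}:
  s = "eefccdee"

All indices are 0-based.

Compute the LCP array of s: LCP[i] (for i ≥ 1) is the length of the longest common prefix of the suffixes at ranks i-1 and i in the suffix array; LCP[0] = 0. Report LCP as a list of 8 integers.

rank→(start, suffix):
  0 → (3, 'ccdee')
  1 → (4, 'cdee')
  2 → (5, 'dee')
  3 → (7, 'e')
  4 → (6, 'ee')
  5 → (0, 'eefccdee')
  6 → (1, 'efccdee')
  7 → (2, 'fccdee')

SA = [3, 4, 5, 7, 6, 0, 1, 2]
rank  pair      lcp
   1  s[3:],s[4:]  1  'c'
   2  s[4:],s[5:]  0  ''
   3  s[5:],s[7:]  0  ''
   4  s[7:],s[6:]  1  'e'
   5  s[6:],s[0:]  2  'ee'
   6  s[0:],s[1:]  1  'e'
   7  s[1:],s[2:]  0  ''

[0, 1, 0, 0, 1, 2, 1, 0]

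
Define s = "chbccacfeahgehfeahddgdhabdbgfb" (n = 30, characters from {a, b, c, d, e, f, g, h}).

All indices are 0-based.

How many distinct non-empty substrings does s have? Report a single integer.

rank | idx | suffix
   0 |  23 | abdbgfb
   1 |   5 | acfeahgehfeahddgdhabdbgfb
   2 |  16 | ahddgdhabdbgfb
   3 |   9 | ahgehfeahddgdhabdbgfb
   4 |  29 | b
   5 |   2 | bccacfeahgehfeahddgdhabdbgfb
   6 |  24 | bdbgfb
   7 |  26 | bgfb
   8 |   4 | cacfeahgehfeahddgdhabdbgfb
   9 |   3 | ccacfeahgehfeahddgdhabdbgfb
  10 |   6 | cfeahgehfeahddgdhabdbgfb
  11 |   0 | chbccacfeahgehfeahddgdhabdbgfb
  12 |  25 | dbgfb
  13 |  18 | ddgdhabdbgfb
  14 |  19 | dgdhabdbgfb
  15 |  21 | dhabdbgfb
  16 |  15 | eahddgdhabdbgfb
  17 |   8 | eahgehfeahddgdhabdbgfb
  18 |  12 | ehfeahddgdhabdbgfb
  19 |  28 | fb
  20 |  14 | feahddgdhabdbgfb
  21 |   7 | feahgehfeahddgdhabdbgfb
  22 |  20 | gdhabdbgfb
  23 |  11 | gehfeahddgdhabdbgfb
  24 |  27 | gfb
  25 |  22 | habdbgfb
  26 |   1 | hbccacfeahgehfeahddgdhabdbgfb
  27 |  17 | hddgdhabdbgfb
  28 |  13 | hfeahddgdhabdbgfb
  29 |  10 | hgehfeahddgdhabdbgfb

SA = [23, 5, 16, 9, 29, 2, 24, 26, 4, 3, 6, 0, 25, 18, 19, 21, 15, 8, 12, 28, 14, 7, 20, 11, 27, 22, 1, 17, 13, 10]
i: (SA[i-1],SA[i]) lcp shared
  1: (23,5) 1 'a'
  2: (5,16) 1 'a'
  3: (16,9) 2 'ah'
  4: (9,29) 0 ''
  5: (29,2) 1 'b'
  6: (2,24) 1 'b'
  7: (24,26) 1 'b'
  8: (26,4) 0 ''
  9: (4,3) 1 'c'
  10: (3,6) 1 'c'
  11: (6,0) 1 'c'
  12: (0,25) 0 ''
  13: (25,18) 1 'd'
  14: (18,19) 1 'd'
  15: (19,21) 1 'd'
  16: (21,15) 0 ''
  17: (15,8) 3 'eah'
  18: (8,12) 1 'e'
  19: (12,28) 0 ''
  20: (28,14) 1 'f'
  21: (14,7) 4 'feah'
  22: (7,20) 0 ''
  23: (20,11) 1 'g'
  24: (11,27) 1 'g'
  25: (27,22) 0 ''
  26: (22,1) 1 'h'
  27: (1,17) 1 'h'
  28: (17,13) 1 'h'
  29: (13,10) 1 'h'

n(n+1)/2 = 30·31/2 = 465
Σ LCP = 0 + 1 + 1 + 2 + 0 + 1 + 1 + 1 + 0 + 1 + 1 + 1 + 0 + 1 + 1 + 1 + 0 + 3 + 1 + 0 + 1 + 4 + 0 + 1 + 1 + 0 + 1 + 1 + 1 + 1 = 28
distinct = 465 − 28 = 437

437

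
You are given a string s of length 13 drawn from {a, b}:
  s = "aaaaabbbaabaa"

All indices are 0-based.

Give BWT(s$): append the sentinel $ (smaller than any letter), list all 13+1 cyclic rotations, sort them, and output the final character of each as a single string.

rank  rotation        last
    0  $aaaaabbbaabaa  a
    1  a$aaaaabbbaaba  a
    2  aa$aaaaabbbaab  b
    3  aaaaabbbaabaa$  $
    4  aaaabbbaabaa$a  a
    5  aaabbbaabaa$aa  a
    6  aabaa$aaaaabbb  b
    7  aabbbaabaa$aaa  a
    8  abaa$aaaaabbba  a
    9  abbbaabaa$aaaa  a
   10  baa$aaaaabbbaa  a
   11  baabaa$aaaaabb  b
   12  bbaabaa$aaaaab  b
   13  bbbaabaa$aaaaa  a

aab$aabaaaabba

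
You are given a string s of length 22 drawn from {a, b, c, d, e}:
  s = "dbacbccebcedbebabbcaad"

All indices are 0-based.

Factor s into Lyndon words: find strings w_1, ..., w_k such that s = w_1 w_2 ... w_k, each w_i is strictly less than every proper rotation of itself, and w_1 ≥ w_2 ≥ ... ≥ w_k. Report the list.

["d", "b", "acbccebcedbeb", "abbc", "aad"]

emit factor 1: 'd' (i=0, period=1)
emit factor 2: 'b' (i=1, period=1)
emit factor 3: 'acbccebcedbeb' (i=2, period=13)
emit factor 4: 'abbc' (i=15, period=4)
emit factor 5: 'aad' (i=19, period=3)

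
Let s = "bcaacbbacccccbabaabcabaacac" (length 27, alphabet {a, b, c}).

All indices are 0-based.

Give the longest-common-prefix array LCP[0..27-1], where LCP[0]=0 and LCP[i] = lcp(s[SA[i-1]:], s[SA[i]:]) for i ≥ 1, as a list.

[0, 2, 3, 1, 4, 2, 1, 2, 2, 2, 0, 3, 2, 2, 1, 1, 3, 0, 1, 2, 2, 1, 2, 1, 2, 3, 4]

sorted suffixes:
  #0 SA[0]=16  'aabcabaacac'
  #1 SA[1]=22  'aacac'
  #2 SA[2]=2  'aacbbacccccbabaabcabaacac'
  #3 SA[3]=14  'abaabcabaacac'
  #4 SA[4]=20  'abaacac'
  #5 SA[5]=17  'abcabaacac'
  #6 SA[6]=25  'ac'
  #7 SA[7]=23  'acac'
  #8 SA[8]=3  'acbbacccccbabaabcabaacac'
  #9 SA[9]=7  'acccccbabaabcabaacac'
  #10 SA[10]=15  'baabcabaacac'
  #11 SA[11]=21  'baacac'
  #12 SA[12]=13  'babaabcabaacac'
  #13 SA[13]=6  'bacccccbabaabcabaacac'
  #14 SA[14]=5  'bbacccccbabaabcabaacac'
  #15 SA[15]=0  'bcaacbbacccccbabaabcabaacac'
  #16 SA[16]=18  'bcabaacac'
  #17 SA[17]=26  'c'
  #18 SA[18]=1  'caacbbacccccbabaabcabaacac'
  #19 SA[19]=19  'cabaacac'
  #20 SA[20]=24  'cac'
  #21 SA[21]=12  'cbabaabcabaacac'
  #22 SA[22]=4  'cbbacccccbabaabcabaacac'
  #23 SA[23]=11  'ccbabaabcabaacac'
  #24 SA[24]=10  'cccbabaabcabaacac'
  #25 SA[25]=9  'ccccbabaabcabaacac'
  #26 SA[26]=8  'cccccbabaabcabaacac'

SA = [16, 22, 2, 14, 20, 17, 25, 23, 3, 7, 15, 21, 13, 6, 5, 0, 18, 26, 1, 19, 24, 12, 4, 11, 10, 9, 8]
rank  pair      lcp
   1  s[16:],s[22:]  2  'aa'
   2  s[22:],s[2:]  3  'aac'
   3  s[2:],s[14:]  1  'a'
   4  s[14:],s[20:]  4  'abaa'
   5  s[20:],s[17:]  2  'ab'
   6  s[17:],s[25:]  1  'a'
   7  s[25:],s[23:]  2  'ac'
   8  s[23:],s[3:]  2  'ac'
   9  s[3:],s[7:]  2  'ac'
  10  s[7:],s[15:]  0  ''
  11  s[15:],s[21:]  3  'baa'
  12  s[21:],s[13:]  2  'ba'
  13  s[13:],s[6:]  2  'ba'
  14  s[6:],s[5:]  1  'b'
  15  s[5:],s[0:]  1  'b'
  16  s[0:],s[18:]  3  'bca'
  17  s[18:],s[26:]  0  ''
  18  s[26:],s[1:]  1  'c'
  19  s[1:],s[19:]  2  'ca'
  20  s[19:],s[24:]  2  'ca'
  21  s[24:],s[12:]  1  'c'
  22  s[12:],s[4:]  2  'cb'
  23  s[4:],s[11:]  1  'c'
  24  s[11:],s[10:]  2  'cc'
  25  s[10:],s[9:]  3  'ccc'
  26  s[9:],s[8:]  4  'cccc'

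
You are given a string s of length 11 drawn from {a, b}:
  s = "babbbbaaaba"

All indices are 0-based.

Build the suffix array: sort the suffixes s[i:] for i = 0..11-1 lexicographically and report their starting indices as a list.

[10, 6, 7, 8, 1, 9, 5, 0, 4, 3, 2]

rank→(start, suffix):
  0 → (10, 'a')
  1 → (6, 'aaaba')
  2 → (7, 'aaba')
  3 → (8, 'aba')
  4 → (1, 'abbbbaaaba')
  5 → (9, 'ba')
  6 → (5, 'baaaba')
  7 → (0, 'babbbbaaaba')
  8 → (4, 'bbaaaba')
  9 → (3, 'bbbaaaba')
  10 → (2, 'bbbbaaaba')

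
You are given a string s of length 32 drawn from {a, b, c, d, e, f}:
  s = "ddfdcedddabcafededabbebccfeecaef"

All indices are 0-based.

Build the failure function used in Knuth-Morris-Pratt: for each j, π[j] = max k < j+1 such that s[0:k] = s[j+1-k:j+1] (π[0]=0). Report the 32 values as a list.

π[0] = 0
j=1 s[j]='d': π[1]=1 (border 'd')
j=2 s[j]='f': k: 1→0; π[2]=0 (border '')
j=3 s[j]='d': π[3]=1 (border 'd')
j=4 s[j]='c': k: 1→0; π[4]=0 (border '')
j=5 s[j]='e': π[5]=0 (border '')
j=6 s[j]='d': π[6]=1 (border 'd')
j=7 s[j]='d': π[7]=2 (border 'dd')
j=8 s[j]='d': k: 2→1; π[8]=2 (border 'dd')
j=9 s[j]='a': k: 2→1→0; π[9]=0 (border '')
j=10 s[j]='b': π[10]=0 (border '')
j=11 s[j]='c': π[11]=0 (border '')
j=12 s[j]='a': π[12]=0 (border '')
j=13 s[j]='f': π[13]=0 (border '')
j=14 s[j]='e': π[14]=0 (border '')
j=15 s[j]='d': π[15]=1 (border 'd')
j=16 s[j]='e': k: 1→0; π[16]=0 (border '')
j=17 s[j]='d': π[17]=1 (border 'd')
j=18 s[j]='a': k: 1→0; π[18]=0 (border '')
j=19 s[j]='b': π[19]=0 (border '')
j=20 s[j]='b': π[20]=0 (border '')
j=21 s[j]='e': π[21]=0 (border '')
j=22 s[j]='b': π[22]=0 (border '')
j=23 s[j]='c': π[23]=0 (border '')
j=24 s[j]='c': π[24]=0 (border '')
j=25 s[j]='f': π[25]=0 (border '')
j=26 s[j]='e': π[26]=0 (border '')
j=27 s[j]='e': π[27]=0 (border '')
j=28 s[j]='c': π[28]=0 (border '')
j=29 s[j]='a': π[29]=0 (border '')
j=30 s[j]='e': π[30]=0 (border '')
j=31 s[j]='f': π[31]=0 (border '')

[0, 1, 0, 1, 0, 0, 1, 2, 2, 0, 0, 0, 0, 0, 0, 1, 0, 1, 0, 0, 0, 0, 0, 0, 0, 0, 0, 0, 0, 0, 0, 0]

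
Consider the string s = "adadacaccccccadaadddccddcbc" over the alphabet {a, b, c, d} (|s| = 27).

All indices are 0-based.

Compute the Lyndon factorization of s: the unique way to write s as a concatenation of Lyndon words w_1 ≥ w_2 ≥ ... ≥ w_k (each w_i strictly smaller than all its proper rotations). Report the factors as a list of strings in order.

["ad", "ad", "acaccccccad", "aadddccddcbc"]

emit factor 1: 'ad' (i=0, period=2)
emit factor 2: 'ad' (i=2, period=2)
emit factor 3: 'acaccccccad' (i=4, period=11)
emit factor 4: 'aadddccddcbc' (i=15, period=12)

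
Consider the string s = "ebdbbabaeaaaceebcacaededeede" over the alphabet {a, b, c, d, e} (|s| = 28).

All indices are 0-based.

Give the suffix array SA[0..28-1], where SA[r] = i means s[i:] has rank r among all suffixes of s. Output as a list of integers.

rank→(start, suffix):
  0 → (9, 'aaaceebcacaededeede')
  1 → (10, 'aaceebcacaededeede')
  2 → (5, 'abaeaaaceebcacaededeede')
  3 → (17, 'acaededeede')
  4 → (11, 'aceebcacaededeede')
  5 → (7, 'aeaaaceebcacaededeede')
  6 → (19, 'aededeede')
  7 → (4, 'babaeaaaceebcacaededeede')
  8 → (6, 'baeaaaceebcacaededeede')
  9 → (3, 'bbabaeaaaceebcacaededeede')
  10 → (15, 'bcacaededeede')
  11 → (1, 'bdbbabaeaaaceebcacaededeede')
  12 → (16, 'cacaededeede')
  13 → (18, 'caededeede')
  14 → (12, 'ceebcacaededeede')
  15 → (2, 'dbbabaeaaaceebcacaededeede')
  16 → (26, 'de')
  17 → (21, 'dedeede')
  18 → (23, 'deede')
  19 → (27, 'e')
  20 → (8, 'eaaaceebcacaededeede')
  21 → (14, 'ebcacaededeede')
  22 → (0, 'ebdbbabaeaaaceebcacaededeede')
  23 → (25, 'ede')
  24 → (20, 'ededeede')
  25 → (22, 'edeede')
  26 → (13, 'eebcacaededeede')
  27 → (24, 'eede')

[9, 10, 5, 17, 11, 7, 19, 4, 6, 3, 15, 1, 16, 18, 12, 2, 26, 21, 23, 27, 8, 14, 0, 25, 20, 22, 13, 24]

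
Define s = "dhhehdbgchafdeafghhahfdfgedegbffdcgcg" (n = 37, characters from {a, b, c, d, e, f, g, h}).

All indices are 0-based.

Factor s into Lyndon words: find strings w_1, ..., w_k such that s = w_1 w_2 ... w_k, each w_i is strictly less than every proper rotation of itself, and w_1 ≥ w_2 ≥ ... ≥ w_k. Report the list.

["dhheh", "d", "bgch", "afdeafghhahfdfgedegbffdcgcg"]

emit factor 1: 'dhheh' (i=0, period=5)
emit factor 2: 'd' (i=5, period=1)
emit factor 3: 'bgch' (i=6, period=4)
emit factor 4: 'afdeafghhahfdfgedegbffdcgcg' (i=10, period=27)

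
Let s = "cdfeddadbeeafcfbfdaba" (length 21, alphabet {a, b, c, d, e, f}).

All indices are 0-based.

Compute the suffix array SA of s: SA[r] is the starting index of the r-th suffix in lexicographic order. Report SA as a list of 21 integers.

[20, 18, 6, 11, 19, 8, 15, 0, 13, 17, 5, 7, 4, 1, 10, 3, 9, 14, 12, 16, 2]

sorted suffixes:
  #0 SA[0]=20  'a'
  #1 SA[1]=18  'aba'
  #2 SA[2]=6  'adbeeafcfbfdaba'
  #3 SA[3]=11  'afcfbfdaba'
  #4 SA[4]=19  'ba'
  #5 SA[5]=8  'beeafcfbfdaba'
  #6 SA[6]=15  'bfdaba'
  #7 SA[7]=0  'cdfeddadbeeafcfbfdaba'
  #8 SA[8]=13  'cfbfdaba'
  #9 SA[9]=17  'daba'
  #10 SA[10]=5  'dadbeeafcfbfdaba'
  #11 SA[11]=7  'dbeeafcfbfdaba'
  #12 SA[12]=4  'ddadbeeafcfbfdaba'
  #13 SA[13]=1  'dfeddadbeeafcfbfdaba'
  #14 SA[14]=10  'eafcfbfdaba'
  #15 SA[15]=3  'eddadbeeafcfbfdaba'
  #16 SA[16]=9  'eeafcfbfdaba'
  #17 SA[17]=14  'fbfdaba'
  #18 SA[18]=12  'fcfbfdaba'
  #19 SA[19]=16  'fdaba'
  #20 SA[20]=2  'feddadbeeafcfbfdaba'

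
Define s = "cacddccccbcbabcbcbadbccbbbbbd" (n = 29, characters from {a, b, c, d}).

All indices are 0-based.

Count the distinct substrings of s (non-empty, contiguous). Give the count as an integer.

384

rank→(start, suffix):
  0 → (12, 'abcbcbadbccbbbbbd')
  1 → (1, 'acddccccbcbabcbcbadbccbbbbbd')
  2 → (18, 'adbccbbbbbd')
  3 → (11, 'babcbcbadbccbbbbbd')
  4 → (17, 'badbccbbbbbd')
  5 → (23, 'bbbbbd')
  6 → (24, 'bbbbd')
  7 → (25, 'bbbd')
  8 → (26, 'bbd')
  9 → (9, 'bcbabcbcbadbccbbbbbd')
  10 → (15, 'bcbadbccbbbbbd')
  11 → (13, 'bcbcbadbccbbbbbd')
  12 → (20, 'bccbbbbbd')
  13 → (27, 'bd')
  14 → (0, 'cacddccccbcbabcbcbadbccbbbbbd')
  15 → (10, 'cbabcbcbadbccbbbbbd')
  16 → (16, 'cbadbccbbbbbd')
  17 → (22, 'cbbbbbd')
  18 → (8, 'cbcbabcbcbadbccbbbbbd')
  19 → (14, 'cbcbadbccbbbbbd')
  20 → (21, 'ccbbbbbd')
  21 → (7, 'ccbcbabcbcbadbccbbbbbd')
  22 → (6, 'cccbcbabcbcbadbccbbbbbd')
  23 → (5, 'ccccbcbabcbcbadbccbbbbbd')
  24 → (2, 'cddccccbcbabcbcbadbccbbbbbd')
  25 → (28, 'd')
  26 → (19, 'dbccbbbbbd')
  27 → (4, 'dccccbcbabcbcbadbccbbbbbd')
  28 → (3, 'ddccccbcbabcbcbadbccbbbbbd')

SA = [12, 1, 18, 11, 17, 23, 24, 25, 26, 9, 15, 13, 20, 27, 0, 10, 16, 22, 8, 14, 21, 7, 6, 5, 2, 28, 19, 4, 3]
rank  pair      lcp
   1  s[12:],s[1:]  1  'a'
   2  s[1:],s[18:]  1  'a'
   3  s[18:],s[11:]  0  ''
   4  s[11:],s[17:]  2  'ba'
   5  s[17:],s[23:]  1  'b'
   6  s[23:],s[24:]  4  'bbbb'
   7  s[24:],s[25:]  3  'bbb'
   8  s[25:],s[26:]  2  'bb'
   9  s[26:],s[9:]  1  'b'
  10  s[9:],s[15:]  4  'bcba'
  11  s[15:],s[13:]  3  'bcb'
  12  s[13:],s[20:]  2  'bc'
  13  s[20:],s[27:]  1  'b'
  14  s[27:],s[0:]  0  ''
  15  s[0:],s[10:]  1  'c'
  16  s[10:],s[16:]  3  'cba'
  17  s[16:],s[22:]  2  'cb'
  18  s[22:],s[8:]  2  'cb'
  19  s[8:],s[14:]  5  'cbcba'
  20  s[14:],s[21:]  1  'c'
  21  s[21:],s[7:]  3  'ccb'
  22  s[7:],s[6:]  2  'cc'
  23  s[6:],s[5:]  3  'ccc'
  24  s[5:],s[2:]  1  'c'
  25  s[2:],s[28:]  0  ''
  26  s[28:],s[19:]  1  'd'
  27  s[19:],s[4:]  1  'd'
  28  s[4:],s[3:]  1  'd'

n(n+1)/2 = 29·30/2 = 435
Σ LCP = 0 + 1 + 1 + 0 + 2 + 1 + 4 + 3 + 2 + 1 + 4 + 3 + 2 + 1 + 0 + 1 + 3 + 2 + 2 + 5 + 1 + 3 + 2 + 3 + 1 + 0 + 1 + 1 + 1 = 51
distinct = 435 − 51 = 384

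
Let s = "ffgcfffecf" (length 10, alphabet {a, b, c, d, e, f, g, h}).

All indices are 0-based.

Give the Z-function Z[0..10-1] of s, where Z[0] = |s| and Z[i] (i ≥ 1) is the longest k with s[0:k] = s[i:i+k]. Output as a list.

[10, 1, 0, 0, 2, 2, 1, 0, 0, 1]

Z[0]=10
i=1: outside box; Z[1]=1 extend→box=[1,2)
i=2: outside box; Z[2]=0
i=3: outside box; Z[3]=0
i=4: outside box; Z[4]=2 extend→box=[4,6)
i=5: min(r-i=1, Z[1]=1)=1; Z[5]=2 extend→box=[5,7)
i=6: min(r-i=1, Z[1]=1)=1; Z[6]=1
i=7: outside box; Z[7]=0
i=8: outside box; Z[8]=0
i=9: outside box; Z[9]=1 extend→box=[9,10)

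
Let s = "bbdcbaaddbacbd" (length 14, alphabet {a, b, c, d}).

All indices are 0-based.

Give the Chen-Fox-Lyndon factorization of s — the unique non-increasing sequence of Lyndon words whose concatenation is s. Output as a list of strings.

emit factor 1: 'bbdc' (i=0, period=4)
emit factor 2: 'b' (i=4, period=1)
emit factor 3: 'aaddbacbd' (i=5, period=9)

["bbdc", "b", "aaddbacbd"]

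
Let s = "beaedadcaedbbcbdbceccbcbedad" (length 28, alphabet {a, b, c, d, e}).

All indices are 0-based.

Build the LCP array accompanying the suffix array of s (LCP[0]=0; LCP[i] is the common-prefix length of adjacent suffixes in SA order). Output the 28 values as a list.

rank | idx | suffix
   0 |  26 | ad
   1 |   5 | adcaedbbcbdbceccbcbedad
   2 |   2 | aedadcaedbbcbdbceccbcbedad
   3 |   8 | aedbbcbdbceccbcbedad
   4 |  11 | bbcbdbceccbcbedad
   5 |  12 | bcbdbceccbcbedad
   6 |  21 | bcbedad
   7 |  16 | bceccbcbedad
   8 |  14 | bdbceccbcbedad
   9 |   0 | beaedadcaedbbcbdbceccbcbedad
  10 |  23 | bedad
  11 |   7 | caedbbcbdbceccbcbedad
  12 |  20 | cbcbedad
  13 |  13 | cbdbceccbcbedad
  14 |  22 | cbedad
  15 |  19 | ccbcbedad
  16 |  17 | ceccbcbedad
  17 |  27 | d
  18 |  25 | dad
  19 |   4 | dadcaedbbcbdbceccbcbedad
  20 |  10 | dbbcbdbceccbcbedad
  21 |  15 | dbceccbcbedad
  22 |   6 | dcaedbbcbdbceccbcbedad
  23 |   1 | eaedadcaedbbcbdbceccbcbedad
  24 |  18 | eccbcbedad
  25 |  24 | edad
  26 |   3 | edadcaedbbcbdbceccbcbedad
  27 |   9 | edbbcbdbceccbcbedad

SA = [26, 5, 2, 8, 11, 12, 21, 16, 14, 0, 23, 7, 20, 13, 22, 19, 17, 27, 25, 4, 10, 15, 6, 1, 18, 24, 3, 9]
rank  pair      lcp
   1  s[26:],s[5:]  2  'ad'
   2  s[5:],s[2:]  1  'a'
   3  s[2:],s[8:]  3  'aed'
   4  s[8:],s[11:]  0  ''
   5  s[11:],s[12:]  1  'b'
   6  s[12:],s[21:]  3  'bcb'
   7  s[21:],s[16:]  2  'bc'
   8  s[16:],s[14:]  1  'b'
   9  s[14:],s[0:]  1  'b'
  10  s[0:],s[23:]  2  'be'
  11  s[23:],s[7:]  0  ''
  12  s[7:],s[20:]  1  'c'
  13  s[20:],s[13:]  2  'cb'
  14  s[13:],s[22:]  2  'cb'
  15  s[22:],s[19:]  1  'c'
  16  s[19:],s[17:]  1  'c'
  17  s[17:],s[27:]  0  ''
  18  s[27:],s[25:]  1  'd'
  19  s[25:],s[4:]  3  'dad'
  20  s[4:],s[10:]  1  'd'
  21  s[10:],s[15:]  2  'db'
  22  s[15:],s[6:]  1  'd'
  23  s[6:],s[1:]  0  ''
  24  s[1:],s[18:]  1  'e'
  25  s[18:],s[24:]  1  'e'
  26  s[24:],s[3:]  4  'edad'
  27  s[3:],s[9:]  2  'ed'

[0, 2, 1, 3, 0, 1, 3, 2, 1, 1, 2, 0, 1, 2, 2, 1, 1, 0, 1, 3, 1, 2, 1, 0, 1, 1, 4, 2]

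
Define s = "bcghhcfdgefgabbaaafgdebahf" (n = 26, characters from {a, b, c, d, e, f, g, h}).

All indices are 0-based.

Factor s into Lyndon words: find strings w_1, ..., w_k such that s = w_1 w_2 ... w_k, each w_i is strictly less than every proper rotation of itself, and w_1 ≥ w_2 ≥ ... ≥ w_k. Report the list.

["bcghhcfdgefg", "abb", "aaafgdebahf"]

emit factor 1: 'bcghhcfdgefg' (i=0, period=12)
emit factor 2: 'abb' (i=12, period=3)
emit factor 3: 'aaafgdebahf' (i=15, period=11)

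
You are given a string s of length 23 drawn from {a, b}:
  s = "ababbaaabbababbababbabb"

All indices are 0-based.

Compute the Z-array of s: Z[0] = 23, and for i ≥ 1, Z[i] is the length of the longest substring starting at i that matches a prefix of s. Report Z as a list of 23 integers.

Z[0]=23
i=1: outside box; Z[1]=0
i=2: outside box; Z[2]=2 grow→box=[2,4)
i=3: min(r-i=1, Z[1]=0)=0; Z[3]=0
i=4: outside box; Z[4]=0
i=5: outside box; Z[5]=1 grow→box=[5,6)
i=6: outside box; Z[6]=1 grow→box=[6,7)
i=7: outside box; Z[7]=2 grow→box=[7,9)
i=8: min(r-i=1, Z[1]=0)=0; Z[8]=0
i=9: outside box; Z[9]=0
i=10: outside box; Z[10]=6 grow→box=[10,16)
i=11: min(r-i=5, Z[1]=0)=0; Z[11]=0
i=12: min(r-i=4, Z[2]=2)=2; Z[12]=2
i=13: min(r-i=3, Z[3]=0)=0; Z[13]=0
i=14: min(r-i=2, Z[4]=0)=0; Z[14]=0
i=15: min(r-i=1, Z[5]=1)=1; Z[15]=6 grow→box=[15,21)
i=16: min(r-i=5, Z[1]=0)=0; Z[16]=0
i=17: min(r-i=4, Z[2]=2)=2; Z[17]=2
i=18: min(r-i=3, Z[3]=0)=0; Z[18]=0
i=19: min(r-i=2, Z[4]=0)=0; Z[19]=0
i=20: min(r-i=1, Z[5]=1)=1; Z[20]=2 grow→box=[20,22)
i=21: min(r-i=1, Z[1]=0)=0; Z[21]=0
i=22: outside box; Z[22]=0

[23, 0, 2, 0, 0, 1, 1, 2, 0, 0, 6, 0, 2, 0, 0, 6, 0, 2, 0, 0, 2, 0, 0]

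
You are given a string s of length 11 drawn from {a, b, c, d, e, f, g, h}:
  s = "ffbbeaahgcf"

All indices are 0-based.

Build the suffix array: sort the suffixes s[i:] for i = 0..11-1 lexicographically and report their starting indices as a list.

rank | idx | suffix
   0 |   5 | aahgcf
   1 |   6 | ahgcf
   2 |   2 | bbeaahgcf
   3 |   3 | beaahgcf
   4 |   9 | cf
   5 |   4 | eaahgcf
   6 |  10 | f
   7 |   1 | fbbeaahgcf
   8 |   0 | ffbbeaahgcf
   9 |   8 | gcf
  10 |   7 | hgcf

[5, 6, 2, 3, 9, 4, 10, 1, 0, 8, 7]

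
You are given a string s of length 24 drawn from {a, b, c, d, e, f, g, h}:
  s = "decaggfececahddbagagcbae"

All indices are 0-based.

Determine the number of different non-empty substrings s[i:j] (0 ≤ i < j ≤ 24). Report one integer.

277

rank→(start, suffix):
  0 → (22, 'ae')
  1 → (16, 'agagcbae')
  2 → (18, 'agcbae')
  3 → (3, 'aggfececahddbagagcbae')
  4 → (11, 'ahddbagagcbae')
  5 → (21, 'bae')
  6 → (15, 'bagagcbae')
  7 → (2, 'caggfececahddbagagcbae')
  8 → (10, 'cahddbagagcbae')
  9 → (20, 'cbae')
  10 → (8, 'cecahddbagagcbae')
  11 → (14, 'dbagagcbae')
  12 → (13, 'ddbagagcbae')
  13 → (0, 'decaggfececahddbagagcbae')
  14 → (23, 'e')
  15 → (1, 'ecaggfececahddbagagcbae')
  16 → (9, 'ecahddbagagcbae')
  17 → (7, 'ececahddbagagcbae')
  18 → (6, 'fececahddbagagcbae')
  19 → (17, 'gagcbae')
  20 → (19, 'gcbae')
  21 → (5, 'gfececahddbagagcbae')
  22 → (4, 'ggfececahddbagagcbae')
  23 → (12, 'hddbagagcbae')

SA = [22, 16, 18, 3, 11, 21, 15, 2, 10, 20, 8, 14, 13, 0, 23, 1, 9, 7, 6, 17, 19, 5, 4, 12]
rank  pair      lcp
   1  s[22:],s[16:]  1  'a'
   2  s[16:],s[18:]  2  'ag'
   3  s[18:],s[3:]  2  'ag'
   4  s[3:],s[11:]  1  'a'
   5  s[11:],s[21:]  0  ''
   6  s[21:],s[15:]  2  'ba'
   7  s[15:],s[2:]  0  ''
   8  s[2:],s[10:]  2  'ca'
   9  s[10:],s[20:]  1  'c'
  10  s[20:],s[8:]  1  'c'
  11  s[8:],s[14:]  0  ''
  12  s[14:],s[13:]  1  'd'
  13  s[13:],s[0:]  1  'd'
  14  s[0:],s[23:]  0  ''
  15  s[23:],s[1:]  1  'e'
  16  s[1:],s[9:]  3  'eca'
  17  s[9:],s[7:]  2  'ec'
  18  s[7:],s[6:]  0  ''
  19  s[6:],s[17:]  0  ''
  20  s[17:],s[19:]  1  'g'
  21  s[19:],s[5:]  1  'g'
  22  s[5:],s[4:]  1  'g'
  23  s[4:],s[12:]  0  ''

n(n+1)/2 = 24·25/2 = 300
Σ LCP = 0 + 1 + 2 + 2 + 1 + 0 + 2 + 0 + 2 + 1 + 1 + 0 + 1 + 1 + 0 + 1 + 3 + 2 + 0 + 0 + 1 + 1 + 1 + 0 = 23
distinct = 300 − 23 = 277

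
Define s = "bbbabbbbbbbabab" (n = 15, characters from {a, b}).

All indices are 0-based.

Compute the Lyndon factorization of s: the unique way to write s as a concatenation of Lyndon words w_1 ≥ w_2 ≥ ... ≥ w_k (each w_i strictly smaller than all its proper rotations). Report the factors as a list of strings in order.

["b", "b", "b", "abbbbbbb", "ab", "ab"]

emit factor 1: 'b' (i=0, period=1)
emit factor 2: 'b' (i=1, period=1)
emit factor 3: 'b' (i=2, period=1)
emit factor 4: 'abbbbbbb' (i=3, period=8)
emit factor 5: 'ab' (i=11, period=2)
emit factor 6: 'ab' (i=13, period=2)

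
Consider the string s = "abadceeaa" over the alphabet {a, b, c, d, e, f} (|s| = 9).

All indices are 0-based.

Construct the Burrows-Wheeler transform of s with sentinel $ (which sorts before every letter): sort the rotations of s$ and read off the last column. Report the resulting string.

aae$badaec

rank  rotation    last
    0  $abadceeaa  a
    1  a$abadceea  a
    2  aa$abadcee  e
    3  abadceeaa$  $
    4  adceeaa$ab  b
    5  badceeaa$a  a
    6  ceeaa$abad  d
    7  dceeaa$aba  a
    8  eaa$abadce  e
    9  eeaa$abadc  c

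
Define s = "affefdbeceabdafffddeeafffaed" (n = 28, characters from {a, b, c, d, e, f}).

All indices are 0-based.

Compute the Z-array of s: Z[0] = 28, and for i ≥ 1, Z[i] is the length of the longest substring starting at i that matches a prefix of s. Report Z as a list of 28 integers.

Z[0]=28
i=1: fresh scan; Z[1]=0
i=2: fresh scan; Z[2]=0
i=3: fresh scan; Z[3]=0
i=4: fresh scan; Z[4]=0
i=5: fresh scan; Z[5]=0
i=6: fresh scan; Z[6]=0
i=7: fresh scan; Z[7]=0
i=8: fresh scan; Z[8]=0
i=9: fresh scan; Z[9]=0
i=10: fresh scan; Z[10]=1 scan→box=[10,11)
i=11: fresh scan; Z[11]=0
i=12: fresh scan; Z[12]=0
i=13: fresh scan; Z[13]=3 scan→box=[13,16)
i=14: min(r-i=2, Z[1]=0)=0; Z[14]=0
i=15: min(r-i=1, Z[2]=0)=0; Z[15]=0
i=16: fresh scan; Z[16]=0
i=17: fresh scan; Z[17]=0
i=18: fresh scan; Z[18]=0
i=19: fresh scan; Z[19]=0
i=20: fresh scan; Z[20]=0
i=21: fresh scan; Z[21]=3 scan→box=[21,24)
i=22: min(r-i=2, Z[1]=0)=0; Z[22]=0
i=23: min(r-i=1, Z[2]=0)=0; Z[23]=0
i=24: fresh scan; Z[24]=0
i=25: fresh scan; Z[25]=1 scan→box=[25,26)
i=26: fresh scan; Z[26]=0
i=27: fresh scan; Z[27]=0

[28, 0, 0, 0, 0, 0, 0, 0, 0, 0, 1, 0, 0, 3, 0, 0, 0, 0, 0, 0, 0, 3, 0, 0, 0, 1, 0, 0]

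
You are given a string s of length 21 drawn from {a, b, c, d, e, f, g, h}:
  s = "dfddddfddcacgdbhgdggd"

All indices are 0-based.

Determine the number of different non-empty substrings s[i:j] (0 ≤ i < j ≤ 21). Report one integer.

sorted suffixes:
  #0 SA[0]=10  'acgdbhgdggd'
  #1 SA[1]=14  'bhgdggd'
  #2 SA[2]=9  'cacgdbhgdggd'
  #3 SA[3]=11  'cgdbhgdggd'
  #4 SA[4]=20  'd'
  #5 SA[5]=13  'dbhgdggd'
  #6 SA[6]=8  'dcacgdbhgdggd'
  #7 SA[7]=7  'ddcacgdbhgdggd'
  #8 SA[8]=2  'ddddfddcacgdbhgdggd'
  #9 SA[9]=3  'dddfddcacgdbhgdggd'
  #10 SA[10]=4  'ddfddcacgdbhgdggd'
  #11 SA[11]=5  'dfddcacgdbhgdggd'
  #12 SA[12]=0  'dfddddfddcacgdbhgdggd'
  #13 SA[13]=17  'dggd'
  #14 SA[14]=6  'fddcacgdbhgdggd'
  #15 SA[15]=1  'fddddfddcacgdbhgdggd'
  #16 SA[16]=19  'gd'
  #17 SA[17]=12  'gdbhgdggd'
  #18 SA[18]=16  'gdggd'
  #19 SA[19]=18  'ggd'
  #20 SA[20]=15  'hgdggd'

SA = [10, 14, 9, 11, 20, 13, 8, 7, 2, 3, 4, 5, 0, 17, 6, 1, 19, 12, 16, 18, 15]
i: (SA[i-1],SA[i]) lcp shared
  1: (10,14) 0 ''
  2: (14,9) 0 ''
  3: (9,11) 1 'c'
  4: (11,20) 0 ''
  5: (20,13) 1 'd'
  6: (13,8) 1 'd'
  7: (8,7) 1 'd'
  8: (7,2) 2 'dd'
  9: (2,3) 3 'ddd'
  10: (3,4) 2 'dd'
  11: (4,5) 1 'd'
  12: (5,0) 4 'dfdd'
  13: (0,17) 1 'd'
  14: (17,6) 0 ''
  15: (6,1) 3 'fdd'
  16: (1,19) 0 ''
  17: (19,12) 2 'gd'
  18: (12,16) 2 'gd'
  19: (16,18) 1 'g'
  20: (18,15) 0 ''

n(n+1)/2 = 21·22/2 = 231
Σ LCP = 0 + 0 + 0 + 1 + 0 + 1 + 1 + 1 + 2 + 3 + 2 + 1 + 4 + 1 + 0 + 3 + 0 + 2 + 2 + 1 + 0 = 25
distinct = 231 − 25 = 206

206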